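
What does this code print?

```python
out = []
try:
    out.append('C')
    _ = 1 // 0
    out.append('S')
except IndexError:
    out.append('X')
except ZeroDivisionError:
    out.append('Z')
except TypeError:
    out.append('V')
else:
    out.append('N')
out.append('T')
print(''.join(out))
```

Execution trace: 'C' (try body) → 'Z' (except ZeroDivisionError) → 'T' (after the try/except). Output: CZT

Answer: CZT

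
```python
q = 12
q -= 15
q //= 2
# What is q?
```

Trace:
`q = 12` → q = 12
`q -= 15` → q = -3
`q //= 2` → q = -2
So q = -2

Answer: -2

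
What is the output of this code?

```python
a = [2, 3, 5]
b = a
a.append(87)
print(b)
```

Key concept: basic list aliasing.
Step by step:
`a = [2, 3, 5]` → a = [2, 3, 5]
`b = a` → b = [2, 3, 5] (same object as a)
`a.append(87)` → a = [2, 3, 5, 87] (same object as b); b = [2, 3, 5, 87] (same object as a)
`print(b)` → prints [2, 3, 5, 87]

Answer: [2, 3, 5, 87]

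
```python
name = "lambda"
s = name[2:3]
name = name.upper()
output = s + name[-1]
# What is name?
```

Trace:
`name = "lambda"` → name = 'lambda'
`s = name[2:3]` → s = 'm'
`name = name.upper()` → name = 'LAMBDA'
`output = s + name[-1]` → output = 'mA'
So name = 'LAMBDA'

Answer: 'LAMBDA'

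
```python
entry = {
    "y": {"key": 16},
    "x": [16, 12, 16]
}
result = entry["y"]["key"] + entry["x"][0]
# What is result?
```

Trace:
`entry = { ...` → entry = {'y': {'key': 16}, 'x': [16, 12, 16]}
`result = entry["y"]["key"] + entry["x"][0]` → result = 32
So result = 32

Answer: 32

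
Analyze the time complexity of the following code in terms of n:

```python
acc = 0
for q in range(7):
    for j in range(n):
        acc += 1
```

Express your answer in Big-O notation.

Each loop level contributes: 1 × n. Multiplying the contributions gives O(n).

Answer: O(n)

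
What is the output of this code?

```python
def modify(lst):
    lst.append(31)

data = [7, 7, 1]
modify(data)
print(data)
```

Key concept: function modifies passed list.
Step by step:
`data = [7, 7, 1]` → data = [7, 7, 1]
`modify(data)` → data = [7, 7, 1, 31]
`print(data)` → prints [7, 7, 1, 31]

Answer: [7, 7, 1, 31]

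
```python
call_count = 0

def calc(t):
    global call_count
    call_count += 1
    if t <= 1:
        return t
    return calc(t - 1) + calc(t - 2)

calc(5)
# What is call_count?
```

Calls(t) = 1 + Calls(t-1) + Calls(t-2); Calls(0)=Calls(1)=1. For t=5 this gives 15.

Answer: 15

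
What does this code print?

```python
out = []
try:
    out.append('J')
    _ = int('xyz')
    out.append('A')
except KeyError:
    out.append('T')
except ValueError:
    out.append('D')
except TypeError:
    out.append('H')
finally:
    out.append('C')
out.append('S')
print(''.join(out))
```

Execution trace: 'J' (try body) → 'D' (except ValueError) → 'C' (finally) → 'S' (after the try/except). Output: JDCS

Answer: JDCS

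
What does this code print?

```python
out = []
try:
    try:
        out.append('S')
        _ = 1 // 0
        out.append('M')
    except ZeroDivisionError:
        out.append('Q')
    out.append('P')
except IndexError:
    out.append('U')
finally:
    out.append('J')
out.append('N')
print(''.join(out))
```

Execution trace: 'S' (inner try body) → 'Q' (inner except ZeroDivisionError) → 'P' (try body, no exception) → 'J' (finally) → 'N' (after the try/except). Output: SQPJN

Answer: SQPJN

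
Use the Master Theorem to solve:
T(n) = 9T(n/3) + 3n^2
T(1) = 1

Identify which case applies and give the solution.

a=9, b=3, f(n)=3n^2. log_3(9) = 2. Since c=2 = 2, Case 2 applies: T(n) = Θ(n^log_b(a) · log n) = O(n^2 log n).

Answer: O(n^2 log n) - Case 2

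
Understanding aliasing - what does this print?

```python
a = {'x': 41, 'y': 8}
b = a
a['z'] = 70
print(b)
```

Key concept: dict aliasing.
Step by step:
`a = {'x': 41, 'y': 8}` → a = {'x': 41, 'y': 8}
`b = a` → b = {'x': 41, 'y': 8} (same object as a)
`a['z'] = 70` → a = {'x': 41, 'y': 8, 'z': 70} (same object as b); b = {'x': 41, 'y': 8, 'z': 70} (same object as a)
`print(b)` → prints {'x': 41, 'y': 8, 'z': 70}

Answer: {'x': 41, 'y': 8, 'z': 70}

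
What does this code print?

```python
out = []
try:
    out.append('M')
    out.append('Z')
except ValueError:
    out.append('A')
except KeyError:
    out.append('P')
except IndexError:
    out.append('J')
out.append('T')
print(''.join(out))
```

Execution trace: 'M' (try body) → 'Z' (try body, no exception) → 'T' (after the try/except). Output: MZT

Answer: MZT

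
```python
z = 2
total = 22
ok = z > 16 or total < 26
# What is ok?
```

Trace:
`z = 2` → z = 2
`total = 22` → total = 22
`ok = z > 16 or total < 26` → ok = True
So ok = True

Answer: True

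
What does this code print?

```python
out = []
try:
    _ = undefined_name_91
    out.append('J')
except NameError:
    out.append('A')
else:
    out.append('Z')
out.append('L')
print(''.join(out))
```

Execution trace: 'A' (except NameError) → 'L' (after the try/except). Output: AL

Answer: AL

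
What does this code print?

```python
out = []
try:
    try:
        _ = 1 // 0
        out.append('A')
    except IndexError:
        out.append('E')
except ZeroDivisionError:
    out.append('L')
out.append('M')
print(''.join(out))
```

Execution trace: 'L' (outer except ZeroDivisionError) → 'M' (after the try/except). Output: LM

Answer: LM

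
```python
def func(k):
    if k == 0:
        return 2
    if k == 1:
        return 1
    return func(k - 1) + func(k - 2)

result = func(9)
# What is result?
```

Build up from base cases: func(0)=2, func(1)=1, func(2)=3, func(3)=4, func(4)=7, func(5)=11, func(6)=18, ..., func(9)=76

Answer: 76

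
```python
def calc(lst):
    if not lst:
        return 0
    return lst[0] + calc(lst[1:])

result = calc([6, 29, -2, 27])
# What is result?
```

6 + 29 + (-2) + 27 + 0 = 60

Answer: 60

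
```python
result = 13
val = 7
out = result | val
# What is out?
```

Trace:
`result = 13` → result = 13
`val = 7` → val = 7
`out = result | val` → out = 15
So out = 15

Answer: 15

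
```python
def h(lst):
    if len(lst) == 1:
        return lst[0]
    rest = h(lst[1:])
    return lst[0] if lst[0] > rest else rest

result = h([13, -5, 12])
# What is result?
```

Recursive max over [13, -5, 12] = 13

Answer: 13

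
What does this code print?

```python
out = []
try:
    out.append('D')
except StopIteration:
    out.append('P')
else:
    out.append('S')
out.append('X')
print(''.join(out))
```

Execution trace: 'D' (try body, no exception) → 'S' (else) → 'X' (after the try/except). Output: DSX

Answer: DSX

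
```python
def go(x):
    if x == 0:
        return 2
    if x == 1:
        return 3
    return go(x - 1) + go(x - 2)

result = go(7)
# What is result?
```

Build up from base cases: go(0)=2, go(1)=3, go(2)=5, go(3)=8, go(4)=13, go(5)=21, go(6)=34, ..., go(7)=55

Answer: 55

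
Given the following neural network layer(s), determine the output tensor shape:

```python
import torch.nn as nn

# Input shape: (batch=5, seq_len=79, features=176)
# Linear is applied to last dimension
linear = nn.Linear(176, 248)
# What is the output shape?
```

Input: (5, 79, 176) -> Output: (5, 79, 248)

Answer: (5, 79, 248)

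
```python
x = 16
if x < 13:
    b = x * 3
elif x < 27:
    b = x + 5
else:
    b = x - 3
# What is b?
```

Trace:
`x = 16` → x = 16
`if x < 13: ...` → x < 13 is False, x < 27 is True → b = 21
So b = 21

Answer: 21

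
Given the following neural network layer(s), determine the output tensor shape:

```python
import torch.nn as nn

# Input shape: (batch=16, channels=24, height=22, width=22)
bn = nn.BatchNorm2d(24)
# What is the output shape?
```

Input: (16, 24, 22, 22) -> Output: (16, 24, 22, 22)

Answer: (16, 24, 22, 22)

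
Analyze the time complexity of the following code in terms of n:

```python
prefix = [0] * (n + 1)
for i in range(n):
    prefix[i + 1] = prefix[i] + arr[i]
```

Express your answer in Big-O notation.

This is Prefix sum computation. Time complexity: O(n).

Answer: O(n)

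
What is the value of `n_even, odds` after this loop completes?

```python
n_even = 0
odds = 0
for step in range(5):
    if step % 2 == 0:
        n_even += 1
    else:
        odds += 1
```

Count evens and odds in range(5)
`n_even, odds` takes the values: (0, 0) → (1, 0) → (1, 1) → (2, 1) → (2, 2) → (3, 2)

Answer: 3, 2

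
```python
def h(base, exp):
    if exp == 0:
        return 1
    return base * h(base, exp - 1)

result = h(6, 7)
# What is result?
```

h(6, 7) = 6 * 6 * 6 * 6 * 6 * 6 * 6 = 279936

Answer: 279936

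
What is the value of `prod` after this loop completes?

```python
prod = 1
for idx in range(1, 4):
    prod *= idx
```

3! = 6
`prod` takes the values: 1 → 2 → 6

Answer: 6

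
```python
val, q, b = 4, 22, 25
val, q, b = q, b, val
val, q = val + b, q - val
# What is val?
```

Trace:
`val, q, b = 4, 22, 25` → val = 4; q = 22; b = 25
`val, q, b = q, b, val` → val = 22; q = 25; b = 4
`val, q = val + b, q - val` → val = 26; q = 3
So val = 26

Answer: 26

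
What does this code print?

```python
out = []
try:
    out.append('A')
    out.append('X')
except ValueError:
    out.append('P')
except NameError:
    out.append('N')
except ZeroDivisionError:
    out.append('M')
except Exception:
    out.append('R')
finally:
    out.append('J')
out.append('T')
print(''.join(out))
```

Execution trace: 'A' (try body) → 'X' (try body, no exception) → 'J' (finally) → 'T' (after the try/except). Output: AXJT

Answer: AXJT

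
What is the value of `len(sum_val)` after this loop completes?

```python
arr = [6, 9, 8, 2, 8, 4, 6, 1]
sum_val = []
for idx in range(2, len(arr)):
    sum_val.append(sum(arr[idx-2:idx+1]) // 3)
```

Number of 3-element averages
`sum_val` takes the values: [] → [7] → [7, 6] → [7, 6, 6] → [7, 6, 6, 4] → [7, 6, 6, 4, 6] → [7, 6, 6, 4, 6, 3]
So `len(sum_val)` = 6

Answer: 6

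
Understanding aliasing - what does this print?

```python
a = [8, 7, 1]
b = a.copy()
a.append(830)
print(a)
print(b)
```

Key concept: list.copy() creates independent copy.
Step by step:
`a = [8, 7, 1]` → a = [8, 7, 1]
`b = a.copy()` → b = [8, 7, 1]
`a.append(830)` → a = [8, 7, 1, 830]
`print(a)` → prints [8, 7, 1, 830]
`print(b)` → prints [8, 7, 1]

Answer:
[8, 7, 1, 830]
[8, 7, 1]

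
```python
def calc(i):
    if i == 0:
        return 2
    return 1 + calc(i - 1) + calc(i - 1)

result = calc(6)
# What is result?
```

calc(i) = 1 + 2·calc(i-1), calc(0)=2. Closed form: (2+1)·2^6 - 1 = 191.

Answer: 191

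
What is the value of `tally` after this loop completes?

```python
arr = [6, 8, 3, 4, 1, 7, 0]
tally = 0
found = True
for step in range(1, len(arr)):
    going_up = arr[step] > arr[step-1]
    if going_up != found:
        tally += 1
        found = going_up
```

Count direction changes in [6, 8, 3, 4, 1, 7, 0]
`tally` takes the values: 0 → 1 → 2 → 3 → 4 → 5

Answer: 5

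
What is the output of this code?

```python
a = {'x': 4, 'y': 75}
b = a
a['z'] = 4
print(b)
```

Key concept: dict aliasing.
Step by step:
`a = {'x': 4, 'y': 75}` → a = {'x': 4, 'y': 75}
`b = a` → b = {'x': 4, 'y': 75} (same object as a)
`a['z'] = 4` → a = {'x': 4, 'y': 75, 'z': 4} (same object as b); b = {'x': 4, 'y': 75, 'z': 4} (same object as a)
`print(b)` → prints {'x': 4, 'y': 75, 'z': 4}

Answer: {'x': 4, 'y': 75, 'z': 4}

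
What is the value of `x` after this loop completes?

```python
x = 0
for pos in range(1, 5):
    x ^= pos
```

XOR of 1 to 4
`x` takes the values: 0 → 1 → 3 → 0 → 4

Answer: 4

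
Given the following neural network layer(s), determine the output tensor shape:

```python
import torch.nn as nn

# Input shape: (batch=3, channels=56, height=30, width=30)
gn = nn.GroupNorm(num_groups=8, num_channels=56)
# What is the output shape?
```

Input: (3, 56, 30, 30) -> Output: (3, 56, 30, 30)

Answer: (3, 56, 30, 30)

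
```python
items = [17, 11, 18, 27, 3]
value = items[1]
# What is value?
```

Trace:
`items = [17, 11, 18, 27, 3]` → items = [17, 11, 18, 27, 3]
`value = items[1]` → value = 11
So value = 11

Answer: 11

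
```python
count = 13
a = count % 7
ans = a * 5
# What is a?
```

Trace:
`count = 13` → count = 13
`a = count % 7` → a = 6
`ans = a * 5` → ans = 30
So a = 6

Answer: 6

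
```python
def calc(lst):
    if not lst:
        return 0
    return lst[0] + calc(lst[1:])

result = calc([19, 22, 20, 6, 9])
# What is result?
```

19 + 22 + 20 + 6 + 9 + 0 = 76

Answer: 76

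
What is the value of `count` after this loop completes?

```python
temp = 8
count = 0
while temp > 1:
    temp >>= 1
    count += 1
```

Count right shifts until 1
`count` takes the values: 0 → 1 → 2 → 3

Answer: 3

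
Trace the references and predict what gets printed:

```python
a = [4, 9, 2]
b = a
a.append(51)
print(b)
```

Key concept: basic list aliasing.
Step by step:
`a = [4, 9, 2]` → a = [4, 9, 2]
`b = a` → b = [4, 9, 2] (same object as a)
`a.append(51)` → a = [4, 9, 2, 51] (same object as b); b = [4, 9, 2, 51] (same object as a)
`print(b)` → prints [4, 9, 2, 51]

Answer: [4, 9, 2, 51]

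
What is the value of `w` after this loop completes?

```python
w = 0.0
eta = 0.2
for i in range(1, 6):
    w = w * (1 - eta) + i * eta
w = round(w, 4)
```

Moving average with lr=0.2
`w` takes the values: 0.0 → 0.2 → 0.56 → 1.048 → 1.6384 → 2.31072 → 2.3107

Answer: 2.3107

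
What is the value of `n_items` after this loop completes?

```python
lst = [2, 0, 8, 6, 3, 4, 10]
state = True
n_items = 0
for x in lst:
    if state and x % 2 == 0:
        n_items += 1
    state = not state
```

Count even values at even positions
`n_items` takes the values: 0 → 1 → 2 → 3

Answer: 3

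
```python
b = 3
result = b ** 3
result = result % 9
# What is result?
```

Trace:
`b = 3` → b = 3
`result = b ** 3` → result = 27
`result = result % 9` → result = 0
So result = 0

Answer: 0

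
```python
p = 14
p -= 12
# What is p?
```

Trace:
`p = 14` → p = 14
`p -= 12` → p = 2
So p = 2

Answer: 2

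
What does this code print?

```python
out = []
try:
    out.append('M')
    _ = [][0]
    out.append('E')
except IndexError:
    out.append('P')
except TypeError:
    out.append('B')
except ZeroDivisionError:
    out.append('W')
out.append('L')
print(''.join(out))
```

Execution trace: 'M' (try body) → 'P' (except IndexError) → 'L' (after the try/except). Output: MPL

Answer: MPL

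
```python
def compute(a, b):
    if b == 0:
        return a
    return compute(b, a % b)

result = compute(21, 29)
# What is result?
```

compute(21, 29) -> compute(29, 21) -> compute(21, 8) -> compute(8, 5) -> compute(5, 3) -> compute(3, 2) -> compute(2, 1) -> compute(1, 0) -> 1

Answer: 1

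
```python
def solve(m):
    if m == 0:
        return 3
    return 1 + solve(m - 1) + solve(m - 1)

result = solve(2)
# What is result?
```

solve(m) = 1 + 2·solve(m-1), solve(0)=3. Closed form: (3+1)·2^2 - 1 = 15.

Answer: 15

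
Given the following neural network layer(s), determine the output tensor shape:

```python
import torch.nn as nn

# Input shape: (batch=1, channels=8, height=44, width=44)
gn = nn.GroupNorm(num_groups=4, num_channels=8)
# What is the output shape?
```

Input: (1, 8, 44, 44) -> Output: (1, 8, 44, 44)

Answer: (1, 8, 44, 44)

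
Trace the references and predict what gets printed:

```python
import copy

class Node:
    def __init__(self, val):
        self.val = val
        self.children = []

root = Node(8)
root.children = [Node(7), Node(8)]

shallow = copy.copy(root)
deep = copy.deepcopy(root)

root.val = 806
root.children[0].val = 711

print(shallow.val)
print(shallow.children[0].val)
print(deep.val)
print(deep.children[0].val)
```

Key concept: deep copy with custom objects.
Step by step:
`root = Node(8)` → root = Node(val=8, children=[])
`root.children = [Node(7), Node(8)]` → root = Node(val=8, children=[Node(val=7, children=[]), Node(val=8, children=[])])
`shallow = copy.copy(root)` → shallow = Node(val=8, children=[Node(val=7, children=[]), Node(val=8, children=[])])
`deep = copy.deepcopy(root)` → deep = Node(val=8, children=[Node(val=7, children=[]), Node(val=8, children=[])])
`root.val = 806` → root = Node(val=806, children=[Node(val=7, children=[]), Node(val=8, children=[])])
`root.children[0].val = 711` → root = Node(val=806, children=[Node(val=711, children=[]), Node(val=8, children=[])]); shallow = Node(val=8, children=[Node(val=711, children=[]), Node(val=8, children=[])])
`print(shallow.val)` → prints 8
`print(shallow.children[0].val)` → prints 711
`print(deep.val)` → prints 8
`print(deep.children[0].val)` → prints 7

Answer:
8
711
8
7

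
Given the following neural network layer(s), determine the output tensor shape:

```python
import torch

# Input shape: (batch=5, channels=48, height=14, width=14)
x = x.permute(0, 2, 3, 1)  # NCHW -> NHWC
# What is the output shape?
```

Input: (5, 48, 14, 14) -> Output: (5, 14, 14, 48)

Answer: (5, 14, 14, 48)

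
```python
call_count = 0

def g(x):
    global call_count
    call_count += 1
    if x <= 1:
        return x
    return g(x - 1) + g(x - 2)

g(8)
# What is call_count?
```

Calls(x) = 1 + Calls(x-1) + Calls(x-2); Calls(0)=Calls(1)=1. For x=8 this gives 67.

Answer: 67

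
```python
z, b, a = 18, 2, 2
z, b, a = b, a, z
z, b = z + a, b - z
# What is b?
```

Trace:
`z, b, a = 18, 2, 2` → z = 18; b = 2; a = 2
`z, b, a = b, a, z` → z = 2; b = 2; a = 18
`z, b = z + a, b - z` → z = 20; b = 0
So b = 0

Answer: 0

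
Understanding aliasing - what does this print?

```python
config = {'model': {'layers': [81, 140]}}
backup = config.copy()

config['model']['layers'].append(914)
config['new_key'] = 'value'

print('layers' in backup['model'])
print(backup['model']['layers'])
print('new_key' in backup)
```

Key concept: shallow copy gotcha with nested dict.
Step by step:
`config = {'model': {'layers': [81, 140]}}` → config = {'model': {'layers': [81, 140]}}
`backup = config.copy()` → backup = {'model': {'layers': [81, 140]}}
`config['model']['layers'].append(914)` → config = {'model': {'layers': [81, 140, 914]}}; backup = {'model': {'layers': [81, 140, 914]}}
`config['new_key'] = 'value'` → config = {'model': {'layers': [81, 140, 914]}, 'new_key': 'value'}
`print('layers' in backup['model'])` → prints True
`print(backup['model']['layers'])` → prints [81, 140, 914]
`print('new_key' in backup)` → prints False

Answer:
True
[81, 140, 914]
False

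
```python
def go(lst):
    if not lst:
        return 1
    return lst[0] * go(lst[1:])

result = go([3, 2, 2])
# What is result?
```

Product over [3, 2, 2] = 3 * 2 * 2 = 12

Answer: 12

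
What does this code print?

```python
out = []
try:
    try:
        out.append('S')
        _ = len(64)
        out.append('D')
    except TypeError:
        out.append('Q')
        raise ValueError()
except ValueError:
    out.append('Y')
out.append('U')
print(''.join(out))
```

Execution trace: 'S' (inner try body) → 'Q' (inner except TypeError) → 'Y' (outer except ValueError) → 'U' (after the try/except). Output: SQYU

Answer: SQYU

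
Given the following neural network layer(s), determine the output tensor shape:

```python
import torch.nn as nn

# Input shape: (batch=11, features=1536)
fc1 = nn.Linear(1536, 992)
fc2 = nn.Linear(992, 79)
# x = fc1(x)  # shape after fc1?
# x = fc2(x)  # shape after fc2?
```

Input: (11, 1536) -> after fc1: (11, 992) -> Output: (11, 79)

Answer: (11, 79)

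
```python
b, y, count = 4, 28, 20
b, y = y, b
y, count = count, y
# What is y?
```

Trace:
`b, y, count = 4, 28, 20` → b = 4; y = 28; count = 20
`b, y = y, b` → b = 28; y = 4
`y, count = count, y` → y = 20; count = 4
So y = 20

Answer: 20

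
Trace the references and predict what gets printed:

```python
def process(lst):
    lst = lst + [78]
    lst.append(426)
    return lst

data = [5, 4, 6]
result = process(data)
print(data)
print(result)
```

Key concept: rebinding parameter vs mutation.
Step by step:
`data = [5, 4, 6]` → data = [5, 4, 6]
`result = process(data)` → result = [5, 4, 6, 78, 426]
`print(data)` → prints [5, 4, 6]
`print(result)` → prints [5, 4, 6, 78, 426]

Answer:
[5, 4, 6]
[5, 4, 6, 78, 426]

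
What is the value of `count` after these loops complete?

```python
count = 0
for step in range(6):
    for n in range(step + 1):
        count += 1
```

Triangle: 1 + 2 + ... + 6
`count` takes the values: 0 → 1 → 2 → 3 → 4 → 5 → 6 → 7 → 8 → 9 → 10 → 11 → 12 → 13 → 14 → 15 → 16 → 17 → 18 → 19 → 20 → 21

Answer: 21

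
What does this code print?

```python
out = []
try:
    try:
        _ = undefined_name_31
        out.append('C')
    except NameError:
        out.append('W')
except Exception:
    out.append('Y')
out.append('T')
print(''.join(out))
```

Execution trace: 'W' (inner except NameError) → 'T' (after the try/except). Output: WT

Answer: WT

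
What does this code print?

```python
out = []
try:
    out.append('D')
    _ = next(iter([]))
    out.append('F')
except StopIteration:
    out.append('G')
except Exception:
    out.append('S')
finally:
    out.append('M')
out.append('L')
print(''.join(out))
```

Execution trace: 'D' (try body) → 'G' (except StopIteration) → 'M' (finally) → 'L' (after the try/except). Output: DGML

Answer: DGML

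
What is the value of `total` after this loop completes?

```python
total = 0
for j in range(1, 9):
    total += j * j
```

Sum of squares 1² to 8² = 204
`total` takes the values: 0 → 1 → 5 → 14 → 30 → 55 → 91 → 140 → 204

Answer: 204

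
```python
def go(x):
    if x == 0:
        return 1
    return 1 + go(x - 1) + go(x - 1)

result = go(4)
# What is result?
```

go(x) = 1 + 2·go(x-1), go(0)=1. Closed form: (1+1)·2^4 - 1 = 31.

Answer: 31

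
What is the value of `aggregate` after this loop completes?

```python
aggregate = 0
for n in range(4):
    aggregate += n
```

Sum of 0 to 3 = 6
`aggregate` takes the values: 0 → 1 → 3 → 6

Answer: 6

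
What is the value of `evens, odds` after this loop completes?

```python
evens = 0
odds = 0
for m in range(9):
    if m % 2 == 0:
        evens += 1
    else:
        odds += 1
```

Count evens and odds in range(9)
`evens, odds` takes the values: (0, 0) → (1, 0) → (1, 1) → (2, 1) → (2, 2) → (3, 2) → (3, 3) → (4, 3) → (4, 4) → (5, 4)

Answer: 5, 4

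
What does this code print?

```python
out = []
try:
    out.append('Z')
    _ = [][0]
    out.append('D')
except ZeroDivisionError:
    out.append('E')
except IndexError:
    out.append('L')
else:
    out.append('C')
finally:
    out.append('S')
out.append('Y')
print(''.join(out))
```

Execution trace: 'Z' (try body) → 'L' (except IndexError) → 'S' (finally) → 'Y' (after the try/except). Output: ZLSY

Answer: ZLSY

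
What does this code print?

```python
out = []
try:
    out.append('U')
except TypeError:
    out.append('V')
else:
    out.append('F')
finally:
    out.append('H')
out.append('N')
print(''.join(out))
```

Execution trace: 'U' (try body, no exception) → 'F' (else) → 'H' (finally) → 'N' (after the try/except). Output: UFHN

Answer: UFHN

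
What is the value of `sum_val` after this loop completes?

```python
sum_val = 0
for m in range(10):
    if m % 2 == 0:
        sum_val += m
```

Sum of even numbers 0 to 9
`sum_val` takes the values: 0 → 2 → 6 → 12 → 20

Answer: 20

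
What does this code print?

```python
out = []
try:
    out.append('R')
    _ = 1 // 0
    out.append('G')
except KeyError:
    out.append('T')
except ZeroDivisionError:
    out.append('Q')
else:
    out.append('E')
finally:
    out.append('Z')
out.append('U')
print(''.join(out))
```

Execution trace: 'R' (try body) → 'Q' (except ZeroDivisionError) → 'Z' (finally) → 'U' (after the try/except). Output: RQZU

Answer: RQZU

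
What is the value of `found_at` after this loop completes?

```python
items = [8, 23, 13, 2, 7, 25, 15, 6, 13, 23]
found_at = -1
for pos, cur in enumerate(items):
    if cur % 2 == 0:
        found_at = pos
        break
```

First even number index in [8, 23, 13, 2, 7, 25, 15, 6, 13, 23]
`found_at` takes the values: -1 → 0

Answer: 0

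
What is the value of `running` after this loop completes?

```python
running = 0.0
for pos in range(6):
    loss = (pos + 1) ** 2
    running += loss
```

Sum of squared losses 1² + 2² + ... + 6²
`running` takes the values: 0.0 → 1.0 → 5.0 → 14.0 → 30.0 → 55.0 → 91.0

Answer: 91.0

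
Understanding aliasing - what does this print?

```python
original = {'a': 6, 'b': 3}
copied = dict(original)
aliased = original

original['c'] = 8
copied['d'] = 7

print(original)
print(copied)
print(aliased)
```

Key concept: dict() creates copy, assignment creates alias.
Step by step:
`original = {'a': 6, 'b': 3}` → original = {'a': 6, 'b': 3}
`copied = dict(original)` → copied = {'a': 6, 'b': 3}
`aliased = original` → aliased = {'a': 6, 'b': 3} (same object as original)
`original['c'] = 8` → original = {'a': 6, 'b': 3, 'c': 8} (same object as aliased); aliased = {'a': 6, 'b': 3, 'c': 8} (same object as original)
`copied['d'] = 7` → copied = {'a': 6, 'b': 3, 'd': 7}
`print(original)` → prints {'a': 6, 'b': 3, 'c': 8}
`print(copied)` → prints {'a': 6, 'b': 3, 'd': 7}
`print(aliased)` → prints {'a': 6, 'b': 3, 'c': 8}

Answer:
{'a': 6, 'b': 3, 'c': 8}
{'a': 6, 'b': 3, 'd': 7}
{'a': 6, 'b': 3, 'c': 8}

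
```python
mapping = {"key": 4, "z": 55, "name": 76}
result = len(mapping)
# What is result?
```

Trace:
`mapping = {"key": 4, "z": 55, "name": 76}` → mapping = {'key': 4, 'z': 55, 'name': 76}
`result = len(mapping)` → result = 3
So result = 3

Answer: 3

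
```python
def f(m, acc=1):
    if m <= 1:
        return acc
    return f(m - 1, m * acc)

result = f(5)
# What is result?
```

Accumulator trace (n, acc): (5, 1) -> (4, 5) -> (3, 20) -> (2, 60) -> (1, 120) -> return 120

Answer: 120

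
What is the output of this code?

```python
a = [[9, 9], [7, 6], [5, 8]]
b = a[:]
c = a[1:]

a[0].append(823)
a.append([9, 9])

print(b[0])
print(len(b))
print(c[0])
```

Key concept: slice with nested mutation.
Step by step:
`a = [[9, 9], [7, 6], [5, 8]]` → a = [[9, 9], [7, 6], [5, 8]]
`b = a[:]` → b = [[9, 9], [7, 6], [5, 8]]
`c = a[1:]` → c = [[7, 6], [5, 8]]
`a[0].append(823)` → a = [[9, 9, 823], [7, 6], [5, 8]]; b = [[9, 9, 823], [7, 6], [5, 8]]
`a.append([9, 9])` → a = [[9, 9, 823], [7, 6], [5, 8], [9, 9]]
`print(b[0])` → prints [9, 9, 823]
`print(len(b))` → prints 3
`print(c[0])` → prints [7, 6]

Answer:
[9, 9, 823]
3
[7, 6]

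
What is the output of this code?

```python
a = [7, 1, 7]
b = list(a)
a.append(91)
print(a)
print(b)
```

Key concept: list() constructor creates copy.
Step by step:
`a = [7, 1, 7]` → a = [7, 1, 7]
`b = list(a)` → b = [7, 1, 7]
`a.append(91)` → a = [7, 1, 7, 91]
`print(a)` → prints [7, 1, 7, 91]
`print(b)` → prints [7, 1, 7]

Answer:
[7, 1, 7, 91]
[7, 1, 7]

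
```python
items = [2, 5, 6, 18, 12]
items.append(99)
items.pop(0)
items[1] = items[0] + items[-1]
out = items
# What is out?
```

Trace:
`items = [2, 5, 6, 18, 12]` → items = [2, 5, 6, 18, 12]
`items.append(99)` → items = [2, 5, 6, 18, 12, 99]
`items.pop(0)` → items = [5, 6, 18, 12, 99]
`items[1] = items[0] + items[-1]` → items = [5, 104, 18, 12, 99]
`out = items` → out = [5, 104, 18, 12, 99]
So out = [5, 104, 18, 12, 99]

Answer: [5, 104, 18, 12, 99]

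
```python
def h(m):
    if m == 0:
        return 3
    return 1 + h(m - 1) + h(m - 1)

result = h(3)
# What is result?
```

h(m) = 1 + 2·h(m-1), h(0)=3. Closed form: (3+1)·2^3 - 1 = 31.

Answer: 31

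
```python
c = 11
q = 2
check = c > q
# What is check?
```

Trace:
`c = 11` → c = 11
`q = 2` → q = 2
`check = c > q` → check = True
So check = True

Answer: True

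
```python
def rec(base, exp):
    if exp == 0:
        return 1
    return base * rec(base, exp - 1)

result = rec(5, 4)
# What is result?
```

rec(5, 4) = 5 * 5 * 5 * 5 = 625

Answer: 625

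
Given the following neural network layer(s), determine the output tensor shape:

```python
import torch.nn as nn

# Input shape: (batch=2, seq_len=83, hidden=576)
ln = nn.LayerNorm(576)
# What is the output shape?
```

Input: (2, 83, 576) -> Output: (2, 83, 576)

Answer: (2, 83, 576)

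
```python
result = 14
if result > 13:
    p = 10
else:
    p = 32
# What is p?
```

Trace:
`result = 14` → result = 14
`if result > 13: ...` → result > 13 is True → p = 10
So p = 10

Answer: 10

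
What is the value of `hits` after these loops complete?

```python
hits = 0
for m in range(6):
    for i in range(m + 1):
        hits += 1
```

Triangle: 1 + 2 + ... + 6
`hits` takes the values: 0 → 1 → 2 → 3 → 4 → 5 → 6 → 7 → 8 → 9 → 10 → 11 → 12 → 13 → 14 → 15 → 16 → 17 → 18 → 19 → 20 → 21

Answer: 21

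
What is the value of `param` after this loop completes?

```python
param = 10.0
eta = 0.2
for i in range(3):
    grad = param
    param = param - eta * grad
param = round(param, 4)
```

Gradient descent: w = 10.0 * (1 - 0.2)^3
`param` takes the values: 10.0 → 8.0 → 6.4 → 5.12

Answer: 5.12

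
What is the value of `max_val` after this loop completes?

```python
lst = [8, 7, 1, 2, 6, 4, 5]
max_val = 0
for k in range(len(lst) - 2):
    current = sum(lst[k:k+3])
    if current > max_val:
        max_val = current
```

Max sum of 3-element window in [8, 7, 1, 2, 6, 4, 5]
`max_val` takes the values: 0 → 16

Answer: 16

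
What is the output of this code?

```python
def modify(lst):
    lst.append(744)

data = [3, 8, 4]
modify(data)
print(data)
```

Key concept: function modifies passed list.
Step by step:
`data = [3, 8, 4]` → data = [3, 8, 4]
`modify(data)` → data = [3, 8, 4, 744]
`print(data)` → prints [3, 8, 4, 744]

Answer: [3, 8, 4, 744]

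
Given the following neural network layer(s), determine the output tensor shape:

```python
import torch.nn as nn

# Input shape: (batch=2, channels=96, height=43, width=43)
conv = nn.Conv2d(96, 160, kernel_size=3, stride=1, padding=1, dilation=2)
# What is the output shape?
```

Input: (2, 96, 43, 43) -> Output: (2, 160, 41, 41)

Answer: (2, 160, 41, 41)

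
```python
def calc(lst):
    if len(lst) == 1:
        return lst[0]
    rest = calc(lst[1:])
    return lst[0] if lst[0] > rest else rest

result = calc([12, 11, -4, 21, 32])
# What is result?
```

Recursive max over [12, 11, -4, 21, 32] = 32

Answer: 32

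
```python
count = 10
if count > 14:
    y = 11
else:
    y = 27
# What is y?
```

Trace:
`count = 10` → count = 10
`if count > 14: ...` → count > 14 is False, take else branch → y = 27
So y = 27

Answer: 27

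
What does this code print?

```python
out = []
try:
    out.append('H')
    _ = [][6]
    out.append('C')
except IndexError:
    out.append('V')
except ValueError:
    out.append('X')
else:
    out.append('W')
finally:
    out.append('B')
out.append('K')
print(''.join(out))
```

Execution trace: 'H' (try body) → 'V' (except IndexError) → 'B' (finally) → 'K' (after the try/except). Output: HVBK

Answer: HVBK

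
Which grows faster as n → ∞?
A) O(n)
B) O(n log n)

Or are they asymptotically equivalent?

O(n) vs O(n log n): Higher order terms dominate.

Answer: B) O(n log n) grows faster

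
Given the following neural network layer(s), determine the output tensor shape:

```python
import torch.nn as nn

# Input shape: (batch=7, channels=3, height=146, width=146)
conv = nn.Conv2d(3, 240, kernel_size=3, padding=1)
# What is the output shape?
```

Input: (7, 3, 146, 146) -> Output: (7, 240, 146, 146)

Answer: (7, 240, 146, 146)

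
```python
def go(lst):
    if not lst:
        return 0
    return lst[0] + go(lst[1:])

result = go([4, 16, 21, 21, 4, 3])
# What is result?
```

4 + 16 + 21 + 21 + 4 + 3 + 0 = 69

Answer: 69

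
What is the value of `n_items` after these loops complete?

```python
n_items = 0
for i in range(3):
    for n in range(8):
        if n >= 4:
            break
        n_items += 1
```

Inner breaks at 4, outer runs 3 times
`n_items` takes the values: 0 → 1 → 2 → 3 → 4 → 5 → 6 → 7 → 8 → 9 → 10 → 11 → 12

Answer: 12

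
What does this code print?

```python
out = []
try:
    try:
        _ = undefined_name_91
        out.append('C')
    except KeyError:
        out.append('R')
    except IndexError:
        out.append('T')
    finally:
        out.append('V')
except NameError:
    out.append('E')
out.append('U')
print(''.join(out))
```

Execution trace: 'V' (finally) → 'E' (outer except NameError) → 'U' (after the try/except). Output: VEU

Answer: VEU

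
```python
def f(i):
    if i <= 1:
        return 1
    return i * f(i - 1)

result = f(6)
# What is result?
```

f(6) = 6 * 5 * 4 * 3 * 2 * 1 = 720

Answer: 720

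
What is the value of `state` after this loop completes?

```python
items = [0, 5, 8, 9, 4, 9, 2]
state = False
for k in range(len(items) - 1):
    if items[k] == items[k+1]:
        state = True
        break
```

Check consecutive duplicates in [0, 5, 8, 9, 4, 9, 2]
`state` takes the values: False

Answer: False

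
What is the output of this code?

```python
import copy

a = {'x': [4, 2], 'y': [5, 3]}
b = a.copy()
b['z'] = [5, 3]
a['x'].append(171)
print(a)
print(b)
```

Key concept: shallow copy of dict with mutable values.
Step by step:
`a = {'x': [4, 2], 'y': [5, 3]}` → a = {'x': [4, 2], 'y': [5, 3]}
`b = a.copy()` → b = {'x': [4, 2], 'y': [5, 3]}
`b['z'] = [5, 3]` → b = {'x': [4, 2], 'y': [5, 3], 'z': [5, 3]}
`a['x'].append(171)` → a = {'x': [4, 2, 171], 'y': [5, 3]}; b = {'x': [4, 2, 171], 'y': [5, 3], 'z': [5, 3]}
`print(a)` → prints {'x': [4, 2, 171], 'y': [5, 3]}
`print(b)` → prints {'x': [4, 2, 171], 'y': [5, 3], 'z': [5, 3]}

Answer:
{'x': [4, 2, 171], 'y': [5, 3]}
{'x': [4, 2, 171], 'y': [5, 3], 'z': [5, 3]}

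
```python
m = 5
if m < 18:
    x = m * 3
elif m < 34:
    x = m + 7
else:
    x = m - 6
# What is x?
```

Trace:
`m = 5` → m = 5
`if m < 18: ...` → m < 18 is True → x = 15
So x = 15

Answer: 15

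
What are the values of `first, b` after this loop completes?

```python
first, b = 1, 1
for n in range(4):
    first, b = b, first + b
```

Fibonacci: after 4 iterations
`first, b` takes the values: (1, 1) → (1, 2) → (2, 3) → (3, 5) → (5, 8)

Answer: 5, 8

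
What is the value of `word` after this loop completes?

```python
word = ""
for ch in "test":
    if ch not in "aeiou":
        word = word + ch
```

Remove vowels from 'test'
`word` takes the values: "" → "t" → "ts" → "tst"

Answer: "tst"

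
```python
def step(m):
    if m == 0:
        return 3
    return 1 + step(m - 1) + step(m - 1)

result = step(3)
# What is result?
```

step(m) = 1 + 2·step(m-1), step(0)=3. Closed form: (3+1)·2^3 - 1 = 31.

Answer: 31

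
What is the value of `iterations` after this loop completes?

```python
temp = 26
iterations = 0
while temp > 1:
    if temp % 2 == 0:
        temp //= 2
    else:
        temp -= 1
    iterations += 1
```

Steps to reduce 26 to 1
`iterations` takes the values: 0 → 1 → 2 → 3 → 4 → 5 → 6

Answer: 6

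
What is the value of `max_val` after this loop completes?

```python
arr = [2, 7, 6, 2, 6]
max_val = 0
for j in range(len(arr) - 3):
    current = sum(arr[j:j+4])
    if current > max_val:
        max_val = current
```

Max sum of 4-element window in [2, 7, 6, 2, 6]
`max_val` takes the values: 0 → 17 → 21

Answer: 21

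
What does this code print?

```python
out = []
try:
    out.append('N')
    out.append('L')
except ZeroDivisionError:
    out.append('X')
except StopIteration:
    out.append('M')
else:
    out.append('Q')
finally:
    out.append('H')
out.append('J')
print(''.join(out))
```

Execution trace: 'N' (try body) → 'L' (try body, no exception) → 'Q' (else) → 'H' (finally) → 'J' (after the try/except). Output: NLQHJ

Answer: NLQHJ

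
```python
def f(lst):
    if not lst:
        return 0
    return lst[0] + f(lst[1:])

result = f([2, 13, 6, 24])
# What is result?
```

2 + 13 + 6 + 24 + 0 = 45

Answer: 45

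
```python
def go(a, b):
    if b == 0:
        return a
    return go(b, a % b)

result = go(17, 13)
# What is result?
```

go(17, 13) -> go(13, 4) -> go(4, 1) -> go(1, 0) -> 1

Answer: 1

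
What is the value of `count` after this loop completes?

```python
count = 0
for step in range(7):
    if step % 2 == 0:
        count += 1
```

Count numbers divisible by 2 in range(7)
`count` takes the values: 0 → 1 → 2 → 3 → 4

Answer: 4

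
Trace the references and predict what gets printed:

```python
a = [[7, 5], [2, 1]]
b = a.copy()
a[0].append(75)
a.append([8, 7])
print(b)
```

Key concept: shallow copy with nested lists.
Step by step:
`a = [[7, 5], [2, 1]]` → a = [[7, 5], [2, 1]]
`b = a.copy()` → b = [[7, 5], [2, 1]]
`a[0].append(75)` → a = [[7, 5, 75], [2, 1]]; b = [[7, 5, 75], [2, 1]]
`a.append([8, 7])` → a = [[7, 5, 75], [2, 1], [8, 7]]
`print(b)` → prints [[7, 5, 75], [2, 1]]

Answer: [[7, 5, 75], [2, 1]]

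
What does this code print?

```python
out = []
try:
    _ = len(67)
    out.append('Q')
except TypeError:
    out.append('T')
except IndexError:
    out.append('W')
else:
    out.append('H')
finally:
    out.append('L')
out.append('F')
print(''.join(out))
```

Execution trace: 'T' (except TypeError) → 'L' (finally) → 'F' (after the try/except). Output: TLF

Answer: TLF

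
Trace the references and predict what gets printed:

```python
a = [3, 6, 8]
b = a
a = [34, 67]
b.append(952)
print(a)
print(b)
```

Key concept: rebinding vs mutation: a is rebound to a new list, b still points at the original.
Step by step:
`a = [3, 6, 8]` → a = [3, 6, 8]
`b = a` → b = [3, 6, 8] (same object as a)
`a = [34, 67]` → a = [34, 67]
`b.append(952)` → b = [3, 6, 8, 952]
`print(a)` → prints [34, 67]
`print(b)` → prints [3, 6, 8, 952]

Answer:
[34, 67]
[3, 6, 8, 952]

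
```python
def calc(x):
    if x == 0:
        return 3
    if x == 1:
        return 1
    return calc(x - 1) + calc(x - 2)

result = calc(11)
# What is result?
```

Build up from base cases: calc(0)=3, calc(1)=1, calc(2)=4, calc(3)=5, calc(4)=9, calc(5)=14, calc(6)=23, ..., calc(11)=254

Answer: 254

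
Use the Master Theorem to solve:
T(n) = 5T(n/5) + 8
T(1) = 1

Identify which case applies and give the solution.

a=5, b=5, f(n)=8. log_5(5) = 1. Since c=0 < 1, Case 1 applies: T(n) = Θ(n^log_b(a)) = O(n).

Answer: O(n) - Case 1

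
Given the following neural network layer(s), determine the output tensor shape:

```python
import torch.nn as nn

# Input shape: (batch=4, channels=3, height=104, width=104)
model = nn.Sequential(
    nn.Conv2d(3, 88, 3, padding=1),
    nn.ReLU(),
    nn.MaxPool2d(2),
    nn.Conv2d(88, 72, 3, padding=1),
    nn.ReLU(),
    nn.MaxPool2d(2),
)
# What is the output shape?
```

Input: (4, 3, 104, 104) -> after first Conv2d: (4, 88, 104, 104) -> after first MaxPool2d: (4, 88, 52, 52) -> after second Conv2d: (4, 72, 52, 52) -> Output: (4, 72, 26, 26)

Answer: (4, 72, 26, 26)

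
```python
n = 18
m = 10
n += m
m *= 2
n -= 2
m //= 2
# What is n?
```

Trace:
`n = 18` → n = 18
`m = 10` → m = 10
`n += m` → n = 28
`m *= 2` → m = 20
`n -= 2` → n = 26
`m //= 2` → m = 10
So n = 26

Answer: 26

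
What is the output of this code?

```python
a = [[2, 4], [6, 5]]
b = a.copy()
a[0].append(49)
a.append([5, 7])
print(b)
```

Key concept: shallow copy with nested lists.
Step by step:
`a = [[2, 4], [6, 5]]` → a = [[2, 4], [6, 5]]
`b = a.copy()` → b = [[2, 4], [6, 5]]
`a[0].append(49)` → a = [[2, 4, 49], [6, 5]]; b = [[2, 4, 49], [6, 5]]
`a.append([5, 7])` → a = [[2, 4, 49], [6, 5], [5, 7]]
`print(b)` → prints [[2, 4, 49], [6, 5]]

Answer: [[2, 4, 49], [6, 5]]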